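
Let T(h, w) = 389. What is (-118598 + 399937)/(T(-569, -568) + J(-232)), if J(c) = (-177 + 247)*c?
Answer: -281339/15851 ≈ -17.749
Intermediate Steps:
J(c) = 70*c
(-118598 + 399937)/(T(-569, -568) + J(-232)) = (-118598 + 399937)/(389 + 70*(-232)) = 281339/(389 - 16240) = 281339/(-15851) = 281339*(-1/15851) = -281339/15851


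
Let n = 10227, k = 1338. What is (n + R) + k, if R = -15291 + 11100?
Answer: 7374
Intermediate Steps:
R = -4191
(n + R) + k = (10227 - 4191) + 1338 = 6036 + 1338 = 7374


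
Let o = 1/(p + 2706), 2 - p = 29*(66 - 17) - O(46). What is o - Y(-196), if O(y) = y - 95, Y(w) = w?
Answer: 242649/1238 ≈ 196.00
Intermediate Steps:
O(y) = -95 + y
p = -1468 (p = 2 - (29*(66 - 17) - (-95 + 46)) = 2 - (29*49 - 1*(-49)) = 2 - (1421 + 49) = 2 - 1*1470 = 2 - 1470 = -1468)
o = 1/1238 (o = 1/(-1468 + 2706) = 1/1238 ≈ 0.00080775)
o - Y(-196) = 1/1238 - 1*(-196) = 1/1238 + 196 = 242649/1238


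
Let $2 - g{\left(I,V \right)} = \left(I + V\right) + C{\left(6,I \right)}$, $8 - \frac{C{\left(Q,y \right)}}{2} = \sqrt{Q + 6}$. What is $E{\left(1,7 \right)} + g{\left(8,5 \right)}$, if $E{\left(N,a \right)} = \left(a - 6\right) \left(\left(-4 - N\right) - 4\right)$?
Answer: $-36 + 4 \sqrt{3} \approx -29.072$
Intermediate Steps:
$C{\left(Q,y \right)} = 16 - 2 \sqrt{6 + Q}$ ($C{\left(Q,y \right)} = 16 - 2 \sqrt{Q + 6} = 16 - 2 \sqrt{6 + Q}$)
$g{\left(I,V \right)} = -14 - I - V + 4 \sqrt{3}$ ($g{\left(I,V \right)} = 2 - \left(\left(I + V\right) + \left(16 - 2 \sqrt{6 + 6}\right)\right) = 2 - \left(\left(I + V\right) + \left(16 - 2 \sqrt{12}\right)\right) = 2 - \left(\left(I + V\right) + \left(16 - 2 \cdot 2 \sqrt{3}\right)\right) = 2 - \left(\left(I + V\right) + \left(16 - 4 \sqrt{3}\right)\right) = 2 - \left(16 + I + V - 4 \sqrt{3}\right) = -14 - I - V + 4 \sqrt{3}$)
$E{\left(N,a \right)} = \left(-8 - N\right) \left(-6 + a\right)$ ($E{\left(N,a \right)} = \left(-6 + a\right) \left(-8 - N\right) = \left(-8 - N\right) \left(-6 + a\right)$)
$E{\left(1,7 \right)} + g{\left(8,5 \right)} = \left(48 - 56 + 6 \cdot 1 - 1 \cdot 7\right) - \left(27 - 4 \sqrt{3}\right) = \left(48 - 56 + 6 - 7\right) - \left(27 - 4 \sqrt{3}\right) = -9 - \left(27 - 4 \sqrt{3}\right) = -36 + 4 \sqrt{3}$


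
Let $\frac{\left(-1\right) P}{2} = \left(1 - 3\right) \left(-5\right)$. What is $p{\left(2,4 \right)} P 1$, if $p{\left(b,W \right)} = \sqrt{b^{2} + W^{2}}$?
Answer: $- 40 \sqrt{5} \approx -89.443$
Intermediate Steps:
$p{\left(b,W \right)} = \sqrt{W^{2} + b^{2}}$
$P = -20$ ($P = - 2 \left(1 - 3\right) \left(-5\right) = - 2 \left(\left(-2\right) \left(-5\right)\right) = \left(-2\right) 10 = -20$)
$p{\left(2,4 \right)} P 1 = \sqrt{4^{2} + 2^{2}} \left(-20\right) 1 = \sqrt{16 + 4} \left(-20\right) 1 = \sqrt{20} \left(-20\right) 1 = 2 \sqrt{5} \left(-20\right) 1 = - 40 \sqrt{5} \cdot 1 = - 40 \sqrt{5}$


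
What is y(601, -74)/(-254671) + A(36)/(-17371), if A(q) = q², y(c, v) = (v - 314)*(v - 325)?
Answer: -3019292868/4423889941 ≈ -0.68250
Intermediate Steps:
y(c, v) = (-325 + v)*(-314 + v) (y(c, v) = (-314 + v)*(-325 + v) = (-325 + v)*(-314 + v))
y(601, -74)/(-254671) + A(36)/(-17371) = (102050 + (-74)² - 639*(-74))/(-254671) + 36²/(-17371) = (102050 + 5476 + 47286)*(-1/254671) + 1296*(-1/17371) = 154812*(-1/254671) - 1296/17371 = -154812/254671 - 1296/17371 = -3019292868/4423889941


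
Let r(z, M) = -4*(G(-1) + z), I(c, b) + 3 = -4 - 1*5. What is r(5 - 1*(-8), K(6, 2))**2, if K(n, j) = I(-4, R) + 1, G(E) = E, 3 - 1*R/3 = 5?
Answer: 2304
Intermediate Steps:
R = -6 (R = 9 - 3*5 = 9 - 15 = -6)
I(c, b) = -12 (I(c, b) = -3 + (-4 - 1*5) = -3 + (-4 - 5) = -3 - 9 = -12)
K(n, j) = -11 (K(n, j) = -12 + 1 = -11)
r(z, M) = 4 - 4*z (r(z, M) = -4*(-1 + z) = 4 - 4*z)
r(5 - 1*(-8), K(6, 2))**2 = (4 - 4*(5 - 1*(-8)))**2 = (4 - 4*(5 + 8))**2 = (4 - 4*13)**2 = (4 - 52)**2 = (-48)**2 = 2304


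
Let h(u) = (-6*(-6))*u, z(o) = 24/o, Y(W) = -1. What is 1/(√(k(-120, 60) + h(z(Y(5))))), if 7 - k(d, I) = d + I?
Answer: -I*√797/797 ≈ -0.035422*I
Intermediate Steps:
k(d, I) = 7 - I - d (k(d, I) = 7 - (d + I) = 7 - (I + d) = 7 + (-I - d) = 7 - I - d)
h(u) = 36*u
1/(√(k(-120, 60) + h(z(Y(5))))) = 1/(√((7 - 1*60 - 1*(-120)) + 36*(24/(-1)))) = 1/(√((7 - 60 + 120) + 36*(24*(-1)))) = 1/(√(67 + 36*(-24))) = 1/(√(67 - 864)) = 1/(√(-797)) = 1/(I*√797) = -I*√797/797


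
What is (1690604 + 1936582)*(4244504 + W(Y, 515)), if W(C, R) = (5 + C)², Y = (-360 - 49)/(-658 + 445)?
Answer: 232830368660896424/15123 ≈ 1.5396e+13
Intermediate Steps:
Y = 409/213 (Y = -409/(-213) = -409*(-1/213) = 409/213 ≈ 1.9202)
(1690604 + 1936582)*(4244504 + W(Y, 515)) = (1690604 + 1936582)*(4244504 + (5 + 409/213)²) = 3627186*(4244504 + (1474/213)²) = 3627186*(4244504 + 2172676/45369) = 3627186*(192571074652/45369) = 232830368660896424/15123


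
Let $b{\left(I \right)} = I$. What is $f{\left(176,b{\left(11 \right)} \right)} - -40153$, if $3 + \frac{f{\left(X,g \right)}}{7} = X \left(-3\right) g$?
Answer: $-524$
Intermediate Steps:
$f{\left(X,g \right)} = -21 - 21 X g$ ($f{\left(X,g \right)} = -21 + 7 X \left(-3\right) g = -21 + 7 - 3 X g = -21 + 7 \left(- 3 X g\right) = -21 - 21 X g$)
$f{\left(176,b{\left(11 \right)} \right)} - -40153 = \left(-21 - 3696 \cdot 11\right) - -40153 = \left(-21 - 40656\right) + 40153 = -40677 + 40153 = -524$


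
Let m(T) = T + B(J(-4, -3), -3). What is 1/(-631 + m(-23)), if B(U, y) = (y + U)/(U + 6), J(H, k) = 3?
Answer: -1/654 ≈ -0.0015291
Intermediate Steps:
B(U, y) = (U + y)/(6 + U)
m(T) = T (m(T) = T + (3 - 3)/(6 + 3) = T + 0/9 = T + (⅑)*0 = T + 0 = T)
1/(-631 + m(-23)) = 1/(-631 - 23) = 1/(-654) = -1/654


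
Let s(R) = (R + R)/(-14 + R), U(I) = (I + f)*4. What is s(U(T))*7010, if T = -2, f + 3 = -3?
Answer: 224320/23 ≈ 9753.0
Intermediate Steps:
f = -6 (f = -3 - 3 = -6)
U(I) = -24 + 4*I (U(I) = (I - 6)*4 = (-6 + I)*4 = -24 + 4*I)
s(R) = 2*R/(-14 + R) (s(R) = (2*R)/(-14 + R) = 2*R/(-14 + R))
s(U(T))*7010 = (2*(-24 + 4*(-2))/(-14 + (-24 + 4*(-2))))*7010 = (2*(-24 - 8)/(-14 + (-24 - 8)))*7010 = (2*(-32)/(-14 - 32))*7010 = (2*(-32)/(-46))*7010 = (2*(-32)*(-1/46))*7010 = (32/23)*7010 = 224320/23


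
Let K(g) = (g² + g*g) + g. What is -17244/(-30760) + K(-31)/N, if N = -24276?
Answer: 45056023/93341220 ≈ 0.48270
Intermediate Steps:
K(g) = g + 2*g² (K(g) = (g² + g²) + g = 2*g² + g = g + 2*g²)
-17244/(-30760) + K(-31)/N = -17244/(-30760) - 31*(1 + 2*(-31))/(-24276) = -17244*(-1/30760) - 31*(1 - 62)*(-1/24276) = 4311/7690 - 31*(-61)*(-1/24276) = 4311/7690 + 1891*(-1/24276) = 4311/7690 - 1891/24276 = 45056023/93341220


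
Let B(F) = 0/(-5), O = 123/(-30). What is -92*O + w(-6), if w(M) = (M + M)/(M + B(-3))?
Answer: 1896/5 ≈ 379.20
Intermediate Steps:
O = -41/10 (O = 123*(-1/30) = -41/10 ≈ -4.1000)
B(F) = 0 (B(F) = 0*(-⅕) = 0)
w(M) = 2 (w(M) = (M + M)/(M + 0) = (2*M)/M = 2)
-92*O + w(-6) = -92*(-41/10) + 2 = 1886/5 + 2 = 1896/5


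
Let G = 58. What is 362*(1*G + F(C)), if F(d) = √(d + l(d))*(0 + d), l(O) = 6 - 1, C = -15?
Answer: 20996 - 5430*I*√10 ≈ 20996.0 - 17171.0*I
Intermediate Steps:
l(O) = 5
F(d) = d*√(5 + d) (F(d) = √(d + 5)*(0 + d) = √(5 + d)*d = d*√(5 + d))
362*(1*G + F(C)) = 362*(1*58 - 15*√(5 - 15)) = 362*(58 - 15*I*√10) = 20996 - 5430*I*√10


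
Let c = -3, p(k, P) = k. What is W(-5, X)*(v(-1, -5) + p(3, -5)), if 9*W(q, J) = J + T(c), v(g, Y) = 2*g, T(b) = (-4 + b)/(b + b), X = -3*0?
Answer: 7/54 ≈ 0.12963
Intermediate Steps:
X = 0
T(b) = (-4 + b)/(2*b) (T(b) = (-4 + b)/((2*b)) = (-4 + b)*(1/(2*b)) = (-4 + b)/(2*b))
W(q, J) = 7/54 + J/9 (W(q, J) = (J + (1/2)*(-4 - 3)/(-3))/9 = (J + (1/2)*(-1/3)*(-7))/9 = (J + 7/6)/9 = (7/6 + J)/9 = 7/54 + J/9)
W(-5, X)*(v(-1, -5) + p(3, -5)) = (7/54 + (1/9)*0)*(2*(-1) + 3) = (7/54 + 0)*(-2 + 3) = (7/54)*1 = 7/54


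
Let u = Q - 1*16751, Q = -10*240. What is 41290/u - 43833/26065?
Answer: -1915669633/499170815 ≈ -3.8377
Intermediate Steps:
Q = -2400
u = -19151 (u = -2400 - 1*16751 = -2400 - 16751 = -19151)
41290/u - 43833/26065 = 41290/(-19151) - 43833/26065 = 41290*(-1/19151) - 43833*1/26065 = -41290/19151 - 43833/26065 = -1915669633/499170815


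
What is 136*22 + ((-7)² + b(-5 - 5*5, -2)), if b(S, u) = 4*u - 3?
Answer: 3030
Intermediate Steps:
b(S, u) = -3 + 4*u
136*22 + ((-7)² + b(-5 - 5*5, -2)) = 136*22 + ((-7)² + (-3 + 4*(-2))) = 2992 + (49 + (-3 - 8)) = 2992 + (49 - 11) = 2992 + 38 = 3030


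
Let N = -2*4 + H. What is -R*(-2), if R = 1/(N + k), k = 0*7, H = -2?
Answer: -⅕ ≈ -0.20000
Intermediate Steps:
k = 0
N = -10 (N = -2*4 - 2 = -8 - 2 = -10)
R = -⅒ (R = 1/(-10 + 0) = 1/(-10) = -⅒ ≈ -0.10000)
-R*(-2) = -(-1)*(-2)/10 = -1*⅕ = -⅕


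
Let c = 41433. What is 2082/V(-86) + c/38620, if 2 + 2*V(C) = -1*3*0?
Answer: -80365407/38620 ≈ -2080.9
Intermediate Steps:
V(C) = -1 (V(C) = -1 + (-1*3*0)/2 = -1 + (-3*0)/2 = -1 + (½)*0 = -1 + 0 = -1)
2082/V(-86) + c/38620 = 2082/(-1) + 41433/38620 = 2082*(-1) + 41433*(1/38620) = -2082 + 41433/38620 = -80365407/38620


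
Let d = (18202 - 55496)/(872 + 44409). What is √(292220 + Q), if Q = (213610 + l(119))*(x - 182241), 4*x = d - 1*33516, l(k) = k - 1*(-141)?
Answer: 5*I*√3343549066687761061/45281 ≈ 2.0191e+5*I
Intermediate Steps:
d = -37294/45281 ≈ -0.82361
l(k) = 141 + k (l(k) = k + 141 = 141 + k)
x = -758837645/90562 (x = (-37294/45281 - 1*33516)/4 = (-37294/45281 - 33516)/4 = (¼)*(-1517675290/45281) = -758837645/90562 ≈ -8379.2)
Q = -1846013246748345/45281 (Q = (213610 + (141 + 119))*(-758837645/90562 - 182241) = (213610 + 260)*(-17262947087/90562) = 213870*(-17262947087/90562) = -1846013246748345/45281 ≈ -4.0768e+10)
√(292220 + Q) = √(292220 - 1846013246748345/45281) = √(-1846000014734525/45281) = 5*I*√3343549066687761061/45281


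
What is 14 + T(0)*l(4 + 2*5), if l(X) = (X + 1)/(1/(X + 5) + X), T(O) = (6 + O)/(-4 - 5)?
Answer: 3548/267 ≈ 13.288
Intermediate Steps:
T(O) = -⅔ - O/9 (T(O) = (6 + O)/(-9) = (6 + O)*(-⅑) = -⅔ - O/9)
l(X) = (1 + X)/(X + 1/(5 + X)) (l(X) = (1 + X)/(1/(5 + X) + X) = (1 + X)/(X + 1/(5 + X)))
14 + T(0)*l(4 + 2*5) = 14 + (-⅔ - ⅑*0)*((5 + (4 + 2*5)² + 6*(4 + 2*5))/(1 + (4 + 2*5)² + 5*(4 + 2*5))) = 14 + (-⅔ + 0)*((5 + (4 + 10)² + 6*(4 + 10))/(1 + (4 + 10)² + 5*(4 + 10))) = 14 - 2*(5 + 14² + 6*14)/(3*(1 + 14² + 5*14)) = 14 - 2*(5 + 196 + 84)/(3*(1 + 196 + 70)) = 14 - 2*285/(3*267) = 14 - 2*285/801 = 14 - ⅔*95/89 = 14 - 190/267 = 3548/267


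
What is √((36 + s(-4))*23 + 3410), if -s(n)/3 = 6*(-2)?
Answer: √5066 ≈ 71.176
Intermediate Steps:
s(n) = 36 (s(n) = -18*(-2) = -3*(-12) = 36)
√((36 + s(-4))*23 + 3410) = √((36 + 36)*23 + 3410) = √(72*23 + 3410) = √(1656 + 3410) = √5066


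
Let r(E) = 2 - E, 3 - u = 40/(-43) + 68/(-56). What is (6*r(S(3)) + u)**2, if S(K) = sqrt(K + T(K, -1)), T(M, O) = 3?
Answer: 184802305/362404 - 61926*sqrt(6)/301 ≈ 5.9906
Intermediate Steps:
S(K) = sqrt(3 + K) (S(K) = sqrt(K + 3) = sqrt(3 + K))
u = 3097/602 (u = 3 - (40/(-43) + 68/(-56)) = 3 - (40*(-1/43) + 68*(-1/56)) = 3 - (-40/43 - 17/14) = 3 - 1*(-1291/602) = 3 + 1291/602 = 3097/602 ≈ 5.1445)
(6*r(S(3)) + u)**2 = (6*(2 - sqrt(3 + 3)) + 3097/602)**2 = (6*(2 - sqrt(6)) + 3097/602)**2 = ((12 - 6*sqrt(6)) + 3097/602)**2 = (10321/602 - 6*sqrt(6))**2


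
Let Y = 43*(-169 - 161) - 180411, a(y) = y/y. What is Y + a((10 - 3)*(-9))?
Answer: -194600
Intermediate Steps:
a(y) = 1
Y = -194601 (Y = 43*(-330) - 180411 = -14190 - 180411 = -194601)
Y + a((10 - 3)*(-9)) = -194601 + 1 = -194600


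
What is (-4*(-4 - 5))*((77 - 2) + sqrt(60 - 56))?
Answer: 2772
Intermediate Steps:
(-4*(-4 - 5))*((77 - 2) + sqrt(60 - 56)) = (-4*(-9))*(75 + sqrt(4)) = 36*(75 + 2) = 36*77 = 2772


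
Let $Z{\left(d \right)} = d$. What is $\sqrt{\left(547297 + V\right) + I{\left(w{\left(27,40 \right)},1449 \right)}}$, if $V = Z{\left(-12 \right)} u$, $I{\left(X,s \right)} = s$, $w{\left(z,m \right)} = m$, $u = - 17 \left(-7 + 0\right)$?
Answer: $\sqrt{547318} \approx 739.81$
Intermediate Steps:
$u = 119$ ($u = \left(-17\right) \left(-7\right) = 119$)
$V = -1428$ ($V = \left(-12\right) 119 = -1428$)
$\sqrt{\left(547297 + V\right) + I{\left(w{\left(27,40 \right)},1449 \right)}} = \sqrt{\left(547297 - 1428\right) + 1449} = \sqrt{545869 + 1449} = \sqrt{547318}$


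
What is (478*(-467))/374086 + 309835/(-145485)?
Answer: -14838097042/5442390171 ≈ -2.7264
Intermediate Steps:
(478*(-467))/374086 + 309835/(-145485) = -223226*1/374086 + 309835*(-1/145485) = -111613/187043 - 61967/29097 = -14838097042/5442390171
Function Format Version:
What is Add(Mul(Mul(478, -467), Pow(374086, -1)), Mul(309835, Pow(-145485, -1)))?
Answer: Rational(-14838097042, 5442390171) ≈ -2.7264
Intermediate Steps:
Add(Mul(Mul(478, -467), Pow(374086, -1)), Mul(309835, Pow(-145485, -1))) = Add(Mul(-223226, Rational(1, 374086)), Mul(309835, Rational(-1, 145485))) = Add(Rational(-111613, 187043), Rational(-61967, 29097)) = Rational(-14838097042, 5442390171)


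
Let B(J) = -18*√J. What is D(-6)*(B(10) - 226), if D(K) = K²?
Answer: -8136 - 648*√10 ≈ -10185.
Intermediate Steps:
D(-6)*(B(10) - 226) = (-6)²*(-18*√10 - 226) = 36*(-226 - 18*√10) = -8136 - 648*√10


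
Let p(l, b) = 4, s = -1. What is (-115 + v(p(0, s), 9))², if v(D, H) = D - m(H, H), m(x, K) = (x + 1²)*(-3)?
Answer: 6561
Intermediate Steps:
m(x, K) = -3 - 3*x (m(x, K) = (x + 1)*(-3) = (1 + x)*(-3) = -3 - 3*x)
v(D, H) = 3 + D + 3*H (v(D, H) = D - (-3 - 3*H) = D + (3 + 3*H) = 3 + D + 3*H)
(-115 + v(p(0, s), 9))² = (-115 + (3 + 4 + 3*9))² = (-115 + (3 + 4 + 27))² = (-115 + 34)² = (-81)² = 6561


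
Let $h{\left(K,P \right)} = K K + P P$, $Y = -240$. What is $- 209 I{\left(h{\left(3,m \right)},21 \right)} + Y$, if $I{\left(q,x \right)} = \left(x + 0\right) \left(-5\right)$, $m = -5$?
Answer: $21705$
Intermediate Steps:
$h{\left(K,P \right)} = K^{2} + P^{2}$
$I{\left(q,x \right)} = - 5 x$ ($I{\left(q,x \right)} = x \left(-5\right) = - 5 x$)
$- 209 I{\left(h{\left(3,m \right)},21 \right)} + Y = - 209 \left(\left(-5\right) 21\right) - 240 = \left(-209\right) \left(-105\right) - 240 = 21945 - 240 = 21705$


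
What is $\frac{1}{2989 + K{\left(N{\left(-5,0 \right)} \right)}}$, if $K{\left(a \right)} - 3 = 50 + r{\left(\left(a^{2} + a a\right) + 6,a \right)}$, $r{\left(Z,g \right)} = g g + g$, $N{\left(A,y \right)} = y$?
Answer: $\frac{1}{3042} \approx 0.00032873$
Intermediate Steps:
$r{\left(Z,g \right)} = g + g^{2}$ ($r{\left(Z,g \right)} = g^{2} + g = g + g^{2}$)
$K{\left(a \right)} = 53 + a \left(1 + a\right)$ ($K{\left(a \right)} = 3 + \left(50 + a \left(1 + a\right)\right) = 53 + a \left(1 + a\right)$)
$\frac{1}{2989 + K{\left(N{\left(-5,0 \right)} \right)}} = \frac{1}{2989 + \left(53 + 0 \left(1 + 0\right)\right)} = \frac{1}{2989 + \left(53 + 0 \cdot 1\right)} = \frac{1}{2989 + \left(53 + 0\right)} = \frac{1}{2989 + 53} = \frac{1}{3042}$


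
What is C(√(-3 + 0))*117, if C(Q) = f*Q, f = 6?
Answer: 702*I*√3 ≈ 1215.9*I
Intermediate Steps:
C(Q) = 6*Q
C(√(-3 + 0))*117 = (6*√(-3 + 0))*117 = (6*√(-3))*117 = (6*(I*√3))*117 = (6*I*√3)*117 = 702*I*√3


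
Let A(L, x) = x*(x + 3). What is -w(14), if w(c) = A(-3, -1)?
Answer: 2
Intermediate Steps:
A(L, x) = x*(3 + x)
w(c) = -2 (w(c) = -(3 - 1) = -1*2 = -2)
-w(14) = -1*(-2) = 2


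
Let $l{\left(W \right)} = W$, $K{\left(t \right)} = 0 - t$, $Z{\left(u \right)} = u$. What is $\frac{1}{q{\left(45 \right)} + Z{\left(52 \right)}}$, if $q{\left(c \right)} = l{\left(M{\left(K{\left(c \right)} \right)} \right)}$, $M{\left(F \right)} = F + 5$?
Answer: $\frac{1}{12} \approx 0.083333$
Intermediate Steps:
$K{\left(t \right)} = - t$
$M{\left(F \right)} = 5 + F$
$q{\left(c \right)} = 5 - c$
$\frac{1}{q{\left(45 \right)} + Z{\left(52 \right)}} = \frac{1}{\left(5 - 45\right) + 52} = \frac{1}{-40 + 52} = \frac{1}{12}$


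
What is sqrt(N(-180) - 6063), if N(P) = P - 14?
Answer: I*sqrt(6257) ≈ 79.101*I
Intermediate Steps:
N(P) = -14 + P
sqrt(N(-180) - 6063) = sqrt((-14 - 180) - 6063) = sqrt(-194 - 6063) = sqrt(-6257) = I*sqrt(6257)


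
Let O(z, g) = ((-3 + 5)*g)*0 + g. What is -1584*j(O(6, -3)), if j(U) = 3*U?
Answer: 14256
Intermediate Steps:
O(z, g) = g (O(z, g) = (2*g)*0 + g = 0 + g = g)
-1584*j(O(6, -3)) = -1584*3*(-3) = -1584*(-9) = -176*(-81) = 14256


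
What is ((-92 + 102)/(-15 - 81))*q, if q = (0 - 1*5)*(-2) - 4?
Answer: -5/8 ≈ -0.62500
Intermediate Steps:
q = 6 (q = (0 - 5)*(-2) - 4 = -5*(-2) - 4 = 10 - 4 = 6)
((-92 + 102)/(-15 - 81))*q = ((-92 + 102)/(-15 - 81))*6 = (10/(-96))*6 = (10*(-1/96))*6 = -5/48*6 = -5/8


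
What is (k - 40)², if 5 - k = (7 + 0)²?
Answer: 7056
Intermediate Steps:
k = -44 (k = 5 - (7 + 0)² = 5 - 1*7² = 5 - 1*49 = 5 - 49 = -44)
(k - 40)² = (-44 - 40)² = (-84)² = 7056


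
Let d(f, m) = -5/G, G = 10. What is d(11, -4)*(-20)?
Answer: 10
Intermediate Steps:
d(f, m) = -1/2 (d(f, m) = -5/10 = -5*1/10 = -1/2)
d(11, -4)*(-20) = -1/2*(-20) = 10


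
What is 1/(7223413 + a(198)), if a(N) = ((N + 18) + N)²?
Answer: 1/7394809 ≈ 1.3523e-7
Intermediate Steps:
a(N) = (18 + 2*N)² (a(N) = ((18 + N) + N)² = (18 + 2*N)²)
1/(7223413 + a(198)) = 1/(7223413 + 4*(9 + 198)²) = 1/(7223413 + 4*207²) = 1/(7223413 + 4*42849) = 1/(7223413 + 171396) = 1/7394809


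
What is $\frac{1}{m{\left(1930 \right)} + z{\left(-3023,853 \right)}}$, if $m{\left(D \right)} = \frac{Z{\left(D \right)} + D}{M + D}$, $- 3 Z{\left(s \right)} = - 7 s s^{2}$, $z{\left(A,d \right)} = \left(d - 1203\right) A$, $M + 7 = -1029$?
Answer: $\frac{1341}{26580547445} \approx 5.045 \cdot 10^{-8}$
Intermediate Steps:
$M = -1036$ ($M = -7 - 1029 = -1036$)
$z{\left(A,d \right)} = A \left(-1203 + d\right)$ ($z{\left(A,d \right)} = \left(d - 1203\right) A = \left(-1203 + d\right) A = A \left(-1203 + d\right)$)
$Z{\left(s \right)} = \frac{7 s^{3}}{3}$ ($Z{\left(s \right)} = - \frac{- 7 s s^{2}}{3} = - \frac{\left(-7\right) s^{3}}{3} = \frac{7 s^{3}}{3}$)
$m{\left(D \right)} = \frac{D + \frac{7 D^{3}}{3}}{-1036 + D}$ ($m{\left(D \right)} = \frac{\frac{7 D^{3}}{3} + D}{-1036 + D} = \frac{D + \frac{7 D^{3}}{3}}{-1036 + D}$)
$\frac{1}{m{\left(1930 \right)} + z{\left(-3023,853 \right)}} = \frac{1}{\frac{1}{3} \cdot 1930 \frac{1}{-1036 + 1930} \left(3 + 7 \cdot 1930^{2}\right) - 3023 \left(-1203 + 853\right)} = \frac{1}{\frac{1}{3} \cdot 1930 \cdot \frac{1}{894} \left(3 + 7 \cdot 3724900\right) - -1058050} = \frac{1}{\frac{1}{3} \cdot 1930 \cdot \frac{1}{894} \left(3 + 26074300\right) + 1058050} = \frac{1}{\frac{1}{3} \cdot 1930 \cdot \frac{1}{894} \cdot 26074303 + 1058050} = \frac{1}{\frac{25161702395}{1341} + 1058050} = \frac{1}{\frac{26580547445}{1341}} = \frac{1341}{26580547445}$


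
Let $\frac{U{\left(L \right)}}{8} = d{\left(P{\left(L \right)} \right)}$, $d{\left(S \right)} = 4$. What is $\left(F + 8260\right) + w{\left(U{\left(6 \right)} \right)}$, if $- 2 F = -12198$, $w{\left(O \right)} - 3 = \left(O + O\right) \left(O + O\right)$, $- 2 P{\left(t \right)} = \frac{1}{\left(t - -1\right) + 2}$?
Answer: $18458$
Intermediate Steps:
$P{\left(t \right)} = - \frac{1}{2 \left(3 + t\right)}$ ($P{\left(t \right)} = - \frac{1}{2 \left(\left(t - -1\right) + 2\right)} = - \frac{1}{2 \left(\left(t + 1\right) + 2\right)} = - \frac{1}{2 \left(\left(1 + t\right) + 2\right)} = - \frac{1}{2 \left(3 + t\right)}$)
$U{\left(L \right)} = 32$ ($U{\left(L \right)} = 8 \cdot 4 = 32$)
$w{\left(O \right)} = 3 + 4 O^{2}$ ($w{\left(O \right)} = 3 + \left(O + O\right) \left(O + O\right) = 3 + 2 O 2 O = 3 + 4 O^{2}$)
$F = 6099$ ($F = \left(- \frac{1}{2}\right) \left(-12198\right) = 6099$)
$\left(F + 8260\right) + w{\left(U{\left(6 \right)} \right)} = \left(6099 + 8260\right) + \left(3 + 4 \cdot 32^{2}\right) = 14359 + \left(3 + 4 \cdot 1024\right) = 14359 + \left(3 + 4096\right) = 14359 + 4099 = 18458$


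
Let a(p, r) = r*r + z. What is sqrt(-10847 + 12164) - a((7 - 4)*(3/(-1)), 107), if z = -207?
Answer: -11242 + sqrt(1317) ≈ -11206.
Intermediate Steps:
a(p, r) = -207 + r**2 (a(p, r) = r*r - 207 = r**2 - 207 = -207 + r**2)
sqrt(-10847 + 12164) - a((7 - 4)*(3/(-1)), 107) = sqrt(-10847 + 12164) - (-207 + 107**2) = sqrt(1317) - (-207 + 11449) = sqrt(1317) - 1*11242 = sqrt(1317) - 11242 = -11242 + sqrt(1317)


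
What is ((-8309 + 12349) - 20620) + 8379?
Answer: -8201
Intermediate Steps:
((-8309 + 12349) - 20620) + 8379 = (4040 - 20620) + 8379 = -16580 + 8379 = -8201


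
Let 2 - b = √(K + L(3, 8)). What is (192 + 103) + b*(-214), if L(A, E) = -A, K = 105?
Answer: -133 + 214*√102 ≈ 2028.3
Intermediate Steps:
b = 2 - √102 (b = 2 - √(105 - 1*3) = 2 - √(105 - 3) = 2 - √102 ≈ -8.0995)
(192 + 103) + b*(-214) = (192 + 103) + (2 - √102)*(-214) = 295 + (-428 + 214*√102) = -133 + 214*√102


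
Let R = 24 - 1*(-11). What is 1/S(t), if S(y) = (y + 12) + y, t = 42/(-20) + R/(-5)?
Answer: -5/31 ≈ -0.16129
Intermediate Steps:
R = 35 (R = 24 + 11 = 35)
t = -91/10 (t = 42/(-20) + 35/(-5) = 42*(-1/20) + 35*(-⅕) = -21/10 - 7 = -91/10 ≈ -9.1000)
S(y) = 12 + 2*y (S(y) = (12 + y) + y = 12 + 2*y)
1/S(t) = 1/(12 + 2*(-91/10)) = 1/(12 - 91/5) = 1/(-31/5) = -5/31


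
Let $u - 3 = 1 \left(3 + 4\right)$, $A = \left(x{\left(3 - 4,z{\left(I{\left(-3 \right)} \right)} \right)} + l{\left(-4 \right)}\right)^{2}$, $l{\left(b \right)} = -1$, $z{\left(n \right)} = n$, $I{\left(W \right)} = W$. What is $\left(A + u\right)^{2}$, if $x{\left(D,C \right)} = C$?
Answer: $676$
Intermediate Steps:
$A = 16$ ($A = \left(-3 - 1\right)^{2} = \left(-4\right)^{2} = 16$)
$u = 10$ ($u = 3 + 1 \left(3 + 4\right) = 3 + 1 \cdot 7 = 3 + 7 = 10$)
$\left(A + u\right)^{2} = \left(16 + 10\right)^{2} = 26^{2} = 676$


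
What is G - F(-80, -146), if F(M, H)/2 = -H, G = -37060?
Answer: -37352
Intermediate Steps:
F(M, H) = -2*H (F(M, H) = 2*(-H) = -2*H)
G - F(-80, -146) = -37060 - (-2)*(-146) = -37060 - 1*292 = -37060 - 292 = -37352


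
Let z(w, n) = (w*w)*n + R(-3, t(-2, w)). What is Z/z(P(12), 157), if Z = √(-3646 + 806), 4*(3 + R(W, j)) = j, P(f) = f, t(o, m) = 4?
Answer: I*√710/11303 ≈ 0.0023574*I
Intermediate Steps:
R(W, j) = -3 + j/4
z(w, n) = -2 + n*w² (z(w, n) = (w*w)*n + (-3 + (¼)*4) = w²*n + (-3 + 1) = n*w² - 2 = -2 + n*w²)
Z = 2*I*√710 (Z = √(-2840) = 2*I*√710 ≈ 53.292*I)
Z/z(P(12), 157) = (2*I*√710)/(-2 + 157*12²) = (2*I*√710)/(-2 + 157*144) = (2*I*√710)/(-2 + 22608) = (2*I*√710)/22606 = (2*I*√710)*(1/22606) = I*√710/11303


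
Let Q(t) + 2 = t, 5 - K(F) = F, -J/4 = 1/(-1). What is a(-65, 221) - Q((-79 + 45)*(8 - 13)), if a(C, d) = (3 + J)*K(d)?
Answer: -1680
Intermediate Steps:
J = 4 (J = -4/(-1) = -4*(-1) = 4)
K(F) = 5 - F
a(C, d) = 35 - 7*d (a(C, d) = (3 + 4)*(5 - d) = 7*(5 - d) = 35 - 7*d)
Q(t) = -2 + t
a(-65, 221) - Q((-79 + 45)*(8 - 13)) = (35 - 7*221) - (-2 + (-79 + 45)*(8 - 13)) = (35 - 1547) - (-2 - 34*(-5)) = -1512 - (-2 + 170) = -1512 - 1*168 = -1512 - 168 = -1680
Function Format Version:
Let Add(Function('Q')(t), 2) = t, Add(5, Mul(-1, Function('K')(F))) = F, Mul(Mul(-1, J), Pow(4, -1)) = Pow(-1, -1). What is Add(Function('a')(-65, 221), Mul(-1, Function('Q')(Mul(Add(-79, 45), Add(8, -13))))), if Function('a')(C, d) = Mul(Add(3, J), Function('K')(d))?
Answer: -1680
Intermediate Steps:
J = 4 (J = Mul(-4, Pow(-1, -1)) = Mul(-4, -1) = 4)
Function('K')(F) = Add(5, Mul(-1, F))
Function('a')(C, d) = Add(35, Mul(-7, d)) (Function('a')(C, d) = Mul(Add(3, 4), Add(5, Mul(-1, d))) = Mul(7, Add(5, Mul(-1, d))) = Add(35, Mul(-7, d)))
Function('Q')(t) = Add(-2, t)
Add(Function('a')(-65, 221), Mul(-1, Function('Q')(Mul(Add(-79, 45), Add(8, -13))))) = Add(Add(35, Mul(-7, 221)), Mul(-1, Add(-2, Mul(Add(-79, 45), Add(8, -13))))) = Add(Add(35, -1547), Mul(-1, Add(-2, Mul(-34, -5)))) = Add(-1512, Mul(-1, Add(-2, 170))) = Add(-1512, Mul(-1, 168)) = Add(-1512, -168) = -1680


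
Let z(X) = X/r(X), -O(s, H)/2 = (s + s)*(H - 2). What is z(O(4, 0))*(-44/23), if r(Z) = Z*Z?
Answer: -11/184 ≈ -0.059783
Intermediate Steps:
r(Z) = Z²
O(s, H) = -4*s*(-2 + H) (O(s, H) = -2*(s + s)*(H - 2) = -2*2*s*(-2 + H) = -4*s*(-2 + H))
z(X) = 1/X (z(X) = X/(X²) = X/X² = 1/X)
z(O(4, 0))*(-44/23) = (-44/23)/((4*4*(2 - 1*0))) = (-44*1/23)/((4*4*(2 + 0))) = -44/23/(4*4*2) = -44/23/32 = (1/32)*(-44/23) = -11/184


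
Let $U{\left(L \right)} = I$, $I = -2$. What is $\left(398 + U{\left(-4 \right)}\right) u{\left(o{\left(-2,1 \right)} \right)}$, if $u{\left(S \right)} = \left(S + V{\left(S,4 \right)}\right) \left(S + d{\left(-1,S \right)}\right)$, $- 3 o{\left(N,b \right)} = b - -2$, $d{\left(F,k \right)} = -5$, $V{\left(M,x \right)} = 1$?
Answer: $0$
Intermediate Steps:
$U{\left(L \right)} = -2$
$o{\left(N,b \right)} = - \frac{2}{3} - \frac{b}{3}$ ($o{\left(N,b \right)} = - \frac{b - -2}{3} = - \frac{b + 2}{3} = - \frac{2 + b}{3} = - \frac{2}{3} - \frac{b}{3}$)
$u{\left(S \right)} = \left(1 + S\right) \left(-5 + S\right)$ ($u{\left(S \right)} = \left(S + 1\right) \left(S - 5\right) = \left(1 + S\right) \left(-5 + S\right)$)
$\left(398 + U{\left(-4 \right)}\right) u{\left(o{\left(-2,1 \right)} \right)} = \left(398 - 2\right) \left(-5 + \left(- \frac{2}{3} - \frac{1}{3}\right)^{2} - 4 \left(- \frac{2}{3} - \frac{1}{3}\right)\right) = 396 \left(-5 + \left(- \frac{2}{3} - \frac{1}{3}\right)^{2} - 4 \left(- \frac{2}{3} - \frac{1}{3}\right)\right) = 396 \left(-5 + \left(-1\right)^{2} - -4\right) = 396 \left(-5 + 1 + 4\right) = 396 \cdot 0 = 0$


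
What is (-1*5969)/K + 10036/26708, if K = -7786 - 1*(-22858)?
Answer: -2039365/100635744 ≈ -0.020265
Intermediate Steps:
K = 15072 (K = -7786 + 22858 = 15072)
(-1*5969)/K + 10036/26708 = -1*5969/15072 + 10036/26708 = -5969*1/15072 + 10036*(1/26708) = -5969/15072 + 2509/6677 = -2039365/100635744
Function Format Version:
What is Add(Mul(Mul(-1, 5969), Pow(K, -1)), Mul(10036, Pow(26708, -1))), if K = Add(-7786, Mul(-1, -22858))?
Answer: Rational(-2039365, 100635744) ≈ -0.020265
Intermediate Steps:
K = 15072 (K = Add(-7786, 22858) = 15072)
Add(Mul(Mul(-1, 5969), Pow(K, -1)), Mul(10036, Pow(26708, -1))) = Add(Mul(Mul(-1, 5969), Pow(15072, -1)), Mul(10036, Pow(26708, -1))) = Add(Mul(-5969, Rational(1, 15072)), Mul(10036, Rational(1, 26708))) = Add(Rational(-5969, 15072), Rational(2509, 6677)) = Rational(-2039365, 100635744)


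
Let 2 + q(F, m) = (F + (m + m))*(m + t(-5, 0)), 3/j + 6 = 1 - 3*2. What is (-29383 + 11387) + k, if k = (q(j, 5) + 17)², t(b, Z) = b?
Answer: -17771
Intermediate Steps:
j = -3/11 (j = 3/(-6 + (1 - 3*2)) = 3/(-6 + (1 - 6)) = 3/(-6 - 5) = 3/(-11) = 3*(-1/11) = -3/11 ≈ -0.27273)
q(F, m) = -2 + (-5 + m)*(F + 2*m) (q(F, m) = -2 + (F + (m + m))*(m - 5) = -2 + (F + 2*m)*(-5 + m) = -2 + (-5 + m)*(F + 2*m))
k = 225 (k = ((-2 - 10*5 - 5*(-3/11) + 2*5² - 3/11*5) + 17)² = ((-2 - 50 + 15/11 + 2*25 - 15/11) + 17)² = ((-2 - 50 + 15/11 + 50 - 15/11) + 17)² = (-2 + 17)² = 15² = 225)
(-29383 + 11387) + k = (-29383 + 11387) + 225 = -17996 + 225 = -17771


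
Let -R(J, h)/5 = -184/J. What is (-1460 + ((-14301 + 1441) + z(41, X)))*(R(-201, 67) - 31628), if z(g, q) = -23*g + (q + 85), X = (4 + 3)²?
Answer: 32064140364/67 ≈ 4.7857e+8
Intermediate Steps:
X = 49 (X = 7² = 49)
z(g, q) = 85 + q - 23*g (z(g, q) = -23*g + (85 + q) = 85 + q - 23*g)
R(J, h) = 920/J (R(J, h) = -(-920)/J = 920/J)
(-1460 + ((-14301 + 1441) + z(41, X)))*(R(-201, 67) - 31628) = (-1460 + ((-14301 + 1441) + (85 + 49 - 23*41)))*(920/(-201) - 31628) = (-1460 + (-12860 + (85 + 49 - 943)))*(920*(-1/201) - 31628) = (-1460 + (-12860 - 809))*(-920/201 - 31628) = (-1460 - 13669)*(-6358148/201) = -15129*(-6358148/201) = 32064140364/67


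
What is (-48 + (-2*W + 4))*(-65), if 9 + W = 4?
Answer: 2210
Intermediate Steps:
W = -5 (W = -9 + 4 = -5)
(-48 + (-2*W + 4))*(-65) = (-48 + (-2*(-5) + 4))*(-65) = (-48 + (10 + 4))*(-65) = (-48 + 14)*(-65) = -34*(-65) = 2210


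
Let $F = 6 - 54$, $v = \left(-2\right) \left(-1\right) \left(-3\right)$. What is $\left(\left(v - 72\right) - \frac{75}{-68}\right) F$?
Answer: $\frac{62748}{17} \approx 3691.1$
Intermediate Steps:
$v = -6$ ($v = 2 \left(-3\right) = -6$)
$F = -48$
$\left(\left(v - 72\right) - \frac{75}{-68}\right) F = \left(\left(-6 - 72\right) - \frac{75}{-68}\right) \left(-48\right) = \left(\left(-6 - 72\right) - - \frac{75}{68}\right) \left(-48\right) = \left(-78 + \frac{75}{68}\right) \left(-48\right) = \left(- \frac{5229}{68}\right) \left(-48\right) = \frac{62748}{17}$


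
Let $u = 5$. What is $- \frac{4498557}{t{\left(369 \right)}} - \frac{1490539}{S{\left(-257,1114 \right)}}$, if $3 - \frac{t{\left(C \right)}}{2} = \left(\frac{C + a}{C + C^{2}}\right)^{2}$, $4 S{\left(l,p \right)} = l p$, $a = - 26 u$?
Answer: $- \frac{6001719139649899942688}{8005073246368271} \approx -7.4974 \cdot 10^{5}$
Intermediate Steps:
$a = -130$ ($a = \left(-26\right) 5 = -130$)
$S{\left(l,p \right)} = \frac{l p}{4}$
$t{\left(C \right)} = 6 - \frac{2 \left(-130 + C\right)^{2}}{\left(C + C^{2}\right)^{2}}$ ($t{\left(C \right)} = 6 - 2 \left(\frac{C - 130}{C + C^{2}}\right)^{2} = 6 - 2 \left(\frac{-130 + C}{C + C^{2}}\right)^{2} = 6 - 2 \frac{\left(-130 + C\right)^{2}}{\left(C + C^{2}\right)^{2}} = 6 - \frac{2 \left(-130 + C\right)^{2}}{\left(C + C^{2}\right)^{2}}$)
$- \frac{4498557}{t{\left(369 \right)}} - \frac{1490539}{S{\left(-257,1114 \right)}} = - \frac{4498557}{6 - \frac{2 \left(-130 + 369\right)^{2}}{136161 \left(1 + 369\right)^{2}}} - \frac{1490539}{\frac{1}{4} \left(-257\right) 1114} = - \frac{4498557}{6 - \frac{2 \cdot 239^{2}}{136161 \cdot 136900}} - \frac{1490539}{- \frac{143149}{2}} = - \frac{4498557}{6 - \frac{2}{136161} \cdot \frac{1}{136900} \cdot 57121} - - \frac{2981078}{143149} = - \frac{4498557}{6 - \frac{57121}{9320220450}} + \frac{2981078}{143149} = - \frac{4498557}{\frac{55921265579}{9320220450}} + \frac{2981078}{143149} = \left(-4498557\right) \frac{9320220450}{55921265579} + \frac{2981078}{143149} = - \frac{41927542946890650}{55921265579} + \frac{2981078}{143149} = - \frac{6001719139649899942688}{8005073246368271}$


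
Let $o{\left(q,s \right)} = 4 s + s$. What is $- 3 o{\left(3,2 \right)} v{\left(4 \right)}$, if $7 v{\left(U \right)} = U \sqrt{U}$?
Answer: $- \frac{240}{7} \approx -34.286$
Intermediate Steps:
$o{\left(q,s \right)} = 5 s$
$v{\left(U \right)} = \frac{U^{\frac{3}{2}}}{7}$ ($v{\left(U \right)} = \frac{U \sqrt{U}}{7} = \frac{U^{\frac{3}{2}}}{7}$)
$- 3 o{\left(3,2 \right)} v{\left(4 \right)} = - 3 \cdot 5 \cdot 2 \frac{4^{\frac{3}{2}}}{7} = \left(-3\right) 10 \cdot \frac{1}{7} \cdot 8 = \left(-30\right) \frac{8}{7} = - \frac{240}{7}$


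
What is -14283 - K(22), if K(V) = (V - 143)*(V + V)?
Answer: -8959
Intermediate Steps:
K(V) = 2*V*(-143 + V) (K(V) = (-143 + V)*(2*V) = 2*V*(-143 + V))
-14283 - K(22) = -14283 - 2*22*(-143 + 22) = -14283 - 2*22*(-121) = -14283 - 1*(-5324) = -14283 + 5324 = -8959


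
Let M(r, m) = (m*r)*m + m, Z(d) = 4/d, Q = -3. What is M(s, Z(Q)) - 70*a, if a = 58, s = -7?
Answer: -36664/9 ≈ -4073.8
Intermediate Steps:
M(r, m) = m + r*m² (M(r, m) = r*m² + m = m + r*m²)
M(s, Z(Q)) - 70*a = (4/(-3))*(1 + (4/(-3))*(-7)) - 70*58 = (4*(-⅓))*(1 + (4*(-⅓))*(-7)) - 4060 = -4*(1 - 4/3*(-7))/3 - 4060 = -4*(1 + 28/3)/3 - 4060 = -4/3*31/3 - 4060 = -124/9 - 4060 = -36664/9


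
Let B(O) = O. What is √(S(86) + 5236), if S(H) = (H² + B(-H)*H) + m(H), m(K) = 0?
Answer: 2*√1309 ≈ 72.360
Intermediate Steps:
S(H) = 0 (S(H) = (H² + (-H)*H) + 0 = (H² - H²) + 0 = 0 + 0 = 0)
√(S(86) + 5236) = √(0 + 5236) = √5236 = 2*√1309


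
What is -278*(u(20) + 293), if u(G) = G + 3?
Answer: -87848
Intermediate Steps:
u(G) = 3 + G
-278*(u(20) + 293) = -278*((3 + 20) + 293) = -278*(23 + 293) = -278*316 = -87848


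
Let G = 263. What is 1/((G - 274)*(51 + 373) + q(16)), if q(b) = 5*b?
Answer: -1/4584 ≈ -0.00021815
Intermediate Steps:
1/((G - 274)*(51 + 373) + q(16)) = 1/((263 - 274)*(51 + 373) + 5*16) = 1/(-11*424 + 80) = 1/(-4664 + 80) = 1/(-4584) = -1/4584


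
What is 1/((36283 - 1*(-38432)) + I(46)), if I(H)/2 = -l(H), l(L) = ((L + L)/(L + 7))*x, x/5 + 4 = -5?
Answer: 53/3968175 ≈ 1.3356e-5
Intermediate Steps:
x = -45 (x = -20 + 5*(-5) = -20 - 25 = -45)
l(L) = -90*L/(7 + L) (l(L) = ((L + L)/(L + 7))*(-45) = ((2*L)/(7 + L))*(-45) = (2*L/(7 + L))*(-45) = -90*L/(7 + L))
I(H) = 180*H/(7 + H) (I(H) = 2*(-(-90)*H/(7 + H)) = 2*(90*H/(7 + H)) = 180*H/(7 + H))
1/((36283 - 1*(-38432)) + I(46)) = 1/((36283 - 1*(-38432)) + 180*46/(7 + 46)) = 1/((36283 + 38432) + 180*46/53) = 1/(74715 + 180*46*(1/53)) = 1/(74715 + 8280/53) = 1/(3968175/53) = 53/3968175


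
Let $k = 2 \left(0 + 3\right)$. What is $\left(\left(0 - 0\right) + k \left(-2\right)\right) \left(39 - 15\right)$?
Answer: $-288$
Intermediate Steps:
$k = 6$ ($k = 2 \cdot 3 = 6$)
$\left(\left(0 - 0\right) + k \left(-2\right)\right) \left(39 - 15\right) = \left(\left(0 - 0\right) + 6 \left(-2\right)\right) \left(39 - 15\right) = \left(\left(0 + 0\right) - 12\right) 24 = \left(0 - 12\right) 24 = \left(-12\right) 24 = -288$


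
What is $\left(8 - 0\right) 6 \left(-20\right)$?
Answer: $-960$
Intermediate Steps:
$\left(8 - 0\right) 6 \left(-20\right) = \left(8 + 0\right) 6 \left(-20\right) = 8 \cdot 6 \left(-20\right) = 48 \left(-20\right) = -960$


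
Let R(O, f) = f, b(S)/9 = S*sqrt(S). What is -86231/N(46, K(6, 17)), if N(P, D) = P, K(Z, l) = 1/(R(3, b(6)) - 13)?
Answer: -86231/46 ≈ -1874.6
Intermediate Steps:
b(S) = 9*S**(3/2) (b(S) = 9*(S*sqrt(S)) = 9*S**(3/2))
K(Z, l) = 1/(-13 + 54*sqrt(6)) (K(Z, l) = 1/(9*6**(3/2) - 13) = 1/(9*(6*sqrt(6)) - 13) = 1/(54*sqrt(6) - 13) = 1/(-13 + 54*sqrt(6)))
-86231/N(46, K(6, 17)) = -86231/46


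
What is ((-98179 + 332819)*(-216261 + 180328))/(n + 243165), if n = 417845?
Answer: -120447416/9443 ≈ -12755.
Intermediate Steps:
((-98179 + 332819)*(-216261 + 180328))/(n + 243165) = ((-98179 + 332819)*(-216261 + 180328))/(417845 + 243165) = (234640*(-35933))/661010 = -8431319120*1/661010 = -120447416/9443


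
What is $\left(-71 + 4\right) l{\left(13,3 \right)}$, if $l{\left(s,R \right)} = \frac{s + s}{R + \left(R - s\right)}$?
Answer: $\frac{1742}{7} \approx 248.86$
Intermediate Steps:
$l{\left(s,R \right)} = \frac{2 s}{- s + 2 R}$
$\left(-71 + 4\right) l{\left(13,3 \right)} = \left(-71 + 4\right) 2 \cdot 13 \frac{1}{\left(-1\right) 13 + 2 \cdot 3} = - 67 \cdot 2 \cdot 13 \frac{1}{-13 + 6} = - 67 \cdot 2 \cdot 13 \frac{1}{-7} = - 67 \cdot 2 \cdot 13 \left(- \frac{1}{7}\right) = \left(-67\right) \left(- \frac{26}{7}\right) = \frac{1742}{7}$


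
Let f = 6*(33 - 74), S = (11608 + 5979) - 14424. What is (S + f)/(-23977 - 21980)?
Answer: -2917/45957 ≈ -0.063472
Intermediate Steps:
S = 3163 (S = 17587 - 14424 = 3163)
f = -246 (f = 6*(-41) = -246)
(S + f)/(-23977 - 21980) = (3163 - 246)/(-23977 - 21980) = 2917/(-45957) = 2917*(-1/45957) = -2917/45957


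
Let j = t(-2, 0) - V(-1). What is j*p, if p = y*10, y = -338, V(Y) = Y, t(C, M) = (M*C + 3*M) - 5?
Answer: 13520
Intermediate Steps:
t(C, M) = -5 + 3*M + C*M (t(C, M) = (C*M + 3*M) - 5 = (3*M + C*M) - 5 = -5 + 3*M + C*M)
p = -3380 (p = -338*10 = -3380)
j = -4 (j = (-5 + 3*0 - 2*0) - 1*(-1) = (-5 + 0 + 0) + 1 = -5 + 1 = -4)
j*p = -4*(-3380) = 13520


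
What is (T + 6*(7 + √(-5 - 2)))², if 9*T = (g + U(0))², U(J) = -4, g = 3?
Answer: 123229/81 + 1516*I*√7/3 ≈ 1521.3 + 1337.0*I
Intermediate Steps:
T = ⅑ (T = (3 - 4)²/9 = (⅑)*(-1)² = (⅑)*1 = ⅑ ≈ 0.11111)
(T + 6*(7 + √(-5 - 2)))² = (⅑ + 6*(7 + √(-5 - 2)))² = (⅑ + 6*(7 + √(-7)))² = (⅑ + 6*(7 + I*√7))² = (⅑ + (42 + 6*I*√7))² = (379/9 + 6*I*√7)²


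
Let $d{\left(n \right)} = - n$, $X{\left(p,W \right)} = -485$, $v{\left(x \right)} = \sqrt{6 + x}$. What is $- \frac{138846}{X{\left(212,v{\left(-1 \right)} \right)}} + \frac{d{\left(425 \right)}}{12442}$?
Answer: $\frac{1727315807}{6034370} \approx 286.25$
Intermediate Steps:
$- \frac{138846}{X{\left(212,v{\left(-1 \right)} \right)}} + \frac{d{\left(425 \right)}}{12442} = - \frac{138846}{-485} + \frac{\left(-1\right) 425}{12442} = \left(-138846\right) \left(- \frac{1}{485}\right) - \frac{425}{12442} = \frac{138846}{485} - \frac{425}{12442} = \frac{1727315807}{6034370}$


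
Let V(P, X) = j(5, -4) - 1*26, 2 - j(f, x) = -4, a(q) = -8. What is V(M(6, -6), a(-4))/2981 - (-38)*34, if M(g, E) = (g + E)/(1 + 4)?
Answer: 3851432/2981 ≈ 1292.0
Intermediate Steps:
M(g, E) = E/5 + g/5 (M(g, E) = (E + g)/5 = (E + g)*(1/5) = E/5 + g/5)
j(f, x) = 6 (j(f, x) = 2 - 1*(-4) = 2 + 4 = 6)
V(P, X) = -20 (V(P, X) = 6 - 1*26 = 6 - 26 = -20)
V(M(6, -6), a(-4))/2981 - (-38)*34 = -20/2981 - (-38)*34 = -20*1/2981 - 1*(-1292) = -20/2981 + 1292 = 3851432/2981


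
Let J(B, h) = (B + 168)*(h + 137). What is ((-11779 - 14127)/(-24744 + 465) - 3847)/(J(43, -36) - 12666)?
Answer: -93375407/209891955 ≈ -0.44487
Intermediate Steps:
J(B, h) = (137 + h)*(168 + B) (J(B, h) = (168 + B)*(137 + h) = (137 + h)*(168 + B))
((-11779 - 14127)/(-24744 + 465) - 3847)/(J(43, -36) - 12666) = ((-11779 - 14127)/(-24744 + 465) - 3847)/((23016 + 137*43 + 168*(-36) + 43*(-36)) - 12666) = (-25906/(-24279) - 3847)/((23016 + 5891 - 6048 - 1548) - 12666) = (-25906*(-1/24279) - 3847)/(21311 - 12666) = (25906/24279 - 3847)/8645 = -93375407/24279*1/8645 = -93375407/209891955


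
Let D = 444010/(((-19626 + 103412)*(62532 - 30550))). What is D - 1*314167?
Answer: -420927834803637/1339821926 ≈ -3.1417e+5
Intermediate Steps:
D = 222005/1339821926 (D = 444010/((83786*31982)) = 444010/2679643852 = 444010*(1/2679643852) = 222005/1339821926 ≈ 0.00016570)
D - 1*314167 = 222005/1339821926 - 1*314167 = 222005/1339821926 - 314167 = -420927834803637/1339821926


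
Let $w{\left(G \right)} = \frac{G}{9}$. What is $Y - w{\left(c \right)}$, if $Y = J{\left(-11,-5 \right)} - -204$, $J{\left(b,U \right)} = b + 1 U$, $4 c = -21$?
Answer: $\frac{2263}{12} \approx 188.58$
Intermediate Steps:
$c = - \frac{21}{4}$ ($c = \frac{1}{4} \left(-21\right) = - \frac{21}{4} \approx -5.25$)
$J{\left(b,U \right)} = U + b$ ($J{\left(b,U \right)} = b + U = U + b$)
$Y = 188$ ($Y = \left(-5 - 11\right) - -204 = -16 + 204 = 188$)
$w{\left(G \right)} = \frac{G}{9}$ ($w{\left(G \right)} = G \frac{1}{9} = \frac{G}{9}$)
$Y - w{\left(c \right)} = 188 - \frac{1}{9} \left(- \frac{21}{4}\right) = 188 - - \frac{7}{12} = 188 + \frac{7}{12} = \frac{2263}{12}$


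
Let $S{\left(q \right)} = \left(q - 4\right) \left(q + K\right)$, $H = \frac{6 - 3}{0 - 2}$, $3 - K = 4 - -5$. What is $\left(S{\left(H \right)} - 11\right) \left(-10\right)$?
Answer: $- \frac{605}{2} \approx -302.5$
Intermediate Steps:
$K = -6$ ($K = 3 - \left(4 - -5\right) = 3 - \left(4 + 5\right) = 3 - 9 = -6$)
$H = - \frac{3}{2}$ ($H = \frac{3}{-2} = 3 \left(- \frac{1}{2}\right) = - \frac{3}{2} \approx -1.5$)
$S{\left(q \right)} = \left(-6 + q\right) \left(-4 + q\right)$ ($S{\left(q \right)} = \left(q - 4\right) \left(q - 6\right) = \left(-4 + q\right) \left(-6 + q\right) = \left(-6 + q\right) \left(-4 + q\right)$)
$\left(S{\left(H \right)} - 11\right) \left(-10\right) = \left(\left(24 + \left(- \frac{3}{2}\right)^{2} - -15\right) - 11\right) \left(-10\right) = \left(\left(24 + \frac{9}{4} + 15\right) - 11\right) \left(-10\right) = \left(\frac{165}{4} - 11\right) \left(-10\right) = \frac{121}{4} \left(-10\right) = - \frac{605}{2}$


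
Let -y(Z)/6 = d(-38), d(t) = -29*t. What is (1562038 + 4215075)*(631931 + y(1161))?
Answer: 3612538524047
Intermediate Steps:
y(Z) = -6612 (y(Z) = -(-174)*(-38) = -6*1102 = -6612)
(1562038 + 4215075)*(631931 + y(1161)) = (1562038 + 4215075)*(631931 - 6612) = 5777113*625319 = 3612538524047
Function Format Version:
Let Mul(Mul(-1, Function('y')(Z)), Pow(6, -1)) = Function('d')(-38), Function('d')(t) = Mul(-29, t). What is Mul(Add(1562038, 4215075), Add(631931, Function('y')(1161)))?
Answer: 3612538524047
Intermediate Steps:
Function('y')(Z) = -6612 (Function('y')(Z) = Mul(-6, Mul(-29, -38)) = Mul(-6, 1102) = -6612)
Mul(Add(1562038, 4215075), Add(631931, Function('y')(1161))) = Mul(Add(1562038, 4215075), Add(631931, -6612)) = Mul(5777113, 625319) = 3612538524047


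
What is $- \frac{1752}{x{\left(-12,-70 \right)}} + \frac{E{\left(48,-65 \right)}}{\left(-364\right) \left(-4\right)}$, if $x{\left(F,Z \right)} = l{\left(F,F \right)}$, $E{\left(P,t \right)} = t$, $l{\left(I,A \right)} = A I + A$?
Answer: $- \frac{16407}{1232} \approx -13.317$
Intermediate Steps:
$l{\left(I,A \right)} = A + A I$
$x{\left(F,Z \right)} = F \left(1 + F\right)$
$- \frac{1752}{x{\left(-12,-70 \right)}} + \frac{E{\left(48,-65 \right)}}{\left(-364\right) \left(-4\right)} = - \frac{1752}{\left(-12\right) \left(1 - 12\right)} - \frac{65}{\left(-364\right) \left(-4\right)} = - \frac{1752}{\left(-12\right) \left(-11\right)} - \frac{65}{1456} = - \frac{1752}{132} - \frac{5}{112} = \left(-1752\right) \frac{1}{132} - \frac{5}{112} = - \frac{146}{11} - \frac{5}{112} = - \frac{16407}{1232}$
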